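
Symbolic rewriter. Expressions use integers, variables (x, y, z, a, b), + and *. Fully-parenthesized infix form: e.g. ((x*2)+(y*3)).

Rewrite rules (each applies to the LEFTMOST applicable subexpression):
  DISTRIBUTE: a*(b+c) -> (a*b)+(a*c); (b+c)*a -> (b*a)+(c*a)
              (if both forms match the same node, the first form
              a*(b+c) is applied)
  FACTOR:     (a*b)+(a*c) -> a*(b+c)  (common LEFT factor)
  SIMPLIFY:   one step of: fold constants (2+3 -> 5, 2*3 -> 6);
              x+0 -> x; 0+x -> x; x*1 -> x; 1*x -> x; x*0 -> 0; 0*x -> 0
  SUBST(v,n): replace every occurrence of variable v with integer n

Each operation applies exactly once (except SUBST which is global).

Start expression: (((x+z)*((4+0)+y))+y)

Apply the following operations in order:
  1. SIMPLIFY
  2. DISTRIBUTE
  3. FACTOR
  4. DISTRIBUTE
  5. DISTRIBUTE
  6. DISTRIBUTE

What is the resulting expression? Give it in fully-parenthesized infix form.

Answer: ((((x*4)+(z*4))+((x*y)+(z*y)))+y)

Derivation:
Start: (((x+z)*((4+0)+y))+y)
Apply SIMPLIFY at LRL (target: (4+0)): (((x+z)*((4+0)+y))+y) -> (((x+z)*(4+y))+y)
Apply DISTRIBUTE at L (target: ((x+z)*(4+y))): (((x+z)*(4+y))+y) -> ((((x+z)*4)+((x+z)*y))+y)
Apply FACTOR at L (target: (((x+z)*4)+((x+z)*y))): ((((x+z)*4)+((x+z)*y))+y) -> (((x+z)*(4+y))+y)
Apply DISTRIBUTE at L (target: ((x+z)*(4+y))): (((x+z)*(4+y))+y) -> ((((x+z)*4)+((x+z)*y))+y)
Apply DISTRIBUTE at LL (target: ((x+z)*4)): ((((x+z)*4)+((x+z)*y))+y) -> ((((x*4)+(z*4))+((x+z)*y))+y)
Apply DISTRIBUTE at LR (target: ((x+z)*y)): ((((x*4)+(z*4))+((x+z)*y))+y) -> ((((x*4)+(z*4))+((x*y)+(z*y)))+y)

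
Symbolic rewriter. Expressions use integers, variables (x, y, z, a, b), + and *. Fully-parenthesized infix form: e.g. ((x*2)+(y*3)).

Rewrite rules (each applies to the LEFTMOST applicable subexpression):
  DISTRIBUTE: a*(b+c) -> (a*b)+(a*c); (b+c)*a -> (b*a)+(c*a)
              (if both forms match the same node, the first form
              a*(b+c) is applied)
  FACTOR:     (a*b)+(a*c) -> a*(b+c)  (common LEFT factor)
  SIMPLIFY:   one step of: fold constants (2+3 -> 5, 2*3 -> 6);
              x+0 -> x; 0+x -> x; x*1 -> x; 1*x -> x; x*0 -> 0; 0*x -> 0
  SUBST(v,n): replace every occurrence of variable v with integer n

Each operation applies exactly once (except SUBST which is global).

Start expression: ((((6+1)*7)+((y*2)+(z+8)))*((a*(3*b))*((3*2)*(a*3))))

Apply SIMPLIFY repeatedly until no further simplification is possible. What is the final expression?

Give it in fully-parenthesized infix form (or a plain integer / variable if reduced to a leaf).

Start: ((((6+1)*7)+((y*2)+(z+8)))*((a*(3*b))*((3*2)*(a*3))))
Step 1: at LLL: (6+1) -> 7; overall: ((((6+1)*7)+((y*2)+(z+8)))*((a*(3*b))*((3*2)*(a*3)))) -> (((7*7)+((y*2)+(z+8)))*((a*(3*b))*((3*2)*(a*3))))
Step 2: at LL: (7*7) -> 49; overall: (((7*7)+((y*2)+(z+8)))*((a*(3*b))*((3*2)*(a*3)))) -> ((49+((y*2)+(z+8)))*((a*(3*b))*((3*2)*(a*3))))
Step 3: at RRL: (3*2) -> 6; overall: ((49+((y*2)+(z+8)))*((a*(3*b))*((3*2)*(a*3)))) -> ((49+((y*2)+(z+8)))*((a*(3*b))*(6*(a*3))))
Fixed point: ((49+((y*2)+(z+8)))*((a*(3*b))*(6*(a*3))))

Answer: ((49+((y*2)+(z+8)))*((a*(3*b))*(6*(a*3))))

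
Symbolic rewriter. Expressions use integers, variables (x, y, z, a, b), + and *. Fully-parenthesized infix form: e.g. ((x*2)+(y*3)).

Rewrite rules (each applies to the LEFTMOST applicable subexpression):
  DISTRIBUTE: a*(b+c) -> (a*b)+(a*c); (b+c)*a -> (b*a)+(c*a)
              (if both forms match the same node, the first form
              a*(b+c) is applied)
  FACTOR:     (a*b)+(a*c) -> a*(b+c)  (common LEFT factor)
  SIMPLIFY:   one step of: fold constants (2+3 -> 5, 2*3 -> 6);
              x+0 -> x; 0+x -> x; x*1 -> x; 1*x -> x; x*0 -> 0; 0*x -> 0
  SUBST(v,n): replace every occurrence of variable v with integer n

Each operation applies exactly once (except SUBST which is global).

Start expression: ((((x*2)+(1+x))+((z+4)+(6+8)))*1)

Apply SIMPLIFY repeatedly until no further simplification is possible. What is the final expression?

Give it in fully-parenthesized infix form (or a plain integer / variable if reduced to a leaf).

Start: ((((x*2)+(1+x))+((z+4)+(6+8)))*1)
Step 1: at root: ((((x*2)+(1+x))+((z+4)+(6+8)))*1) -> (((x*2)+(1+x))+((z+4)+(6+8))); overall: ((((x*2)+(1+x))+((z+4)+(6+8)))*1) -> (((x*2)+(1+x))+((z+4)+(6+8)))
Step 2: at RR: (6+8) -> 14; overall: (((x*2)+(1+x))+((z+4)+(6+8))) -> (((x*2)+(1+x))+((z+4)+14))
Fixed point: (((x*2)+(1+x))+((z+4)+14))

Answer: (((x*2)+(1+x))+((z+4)+14))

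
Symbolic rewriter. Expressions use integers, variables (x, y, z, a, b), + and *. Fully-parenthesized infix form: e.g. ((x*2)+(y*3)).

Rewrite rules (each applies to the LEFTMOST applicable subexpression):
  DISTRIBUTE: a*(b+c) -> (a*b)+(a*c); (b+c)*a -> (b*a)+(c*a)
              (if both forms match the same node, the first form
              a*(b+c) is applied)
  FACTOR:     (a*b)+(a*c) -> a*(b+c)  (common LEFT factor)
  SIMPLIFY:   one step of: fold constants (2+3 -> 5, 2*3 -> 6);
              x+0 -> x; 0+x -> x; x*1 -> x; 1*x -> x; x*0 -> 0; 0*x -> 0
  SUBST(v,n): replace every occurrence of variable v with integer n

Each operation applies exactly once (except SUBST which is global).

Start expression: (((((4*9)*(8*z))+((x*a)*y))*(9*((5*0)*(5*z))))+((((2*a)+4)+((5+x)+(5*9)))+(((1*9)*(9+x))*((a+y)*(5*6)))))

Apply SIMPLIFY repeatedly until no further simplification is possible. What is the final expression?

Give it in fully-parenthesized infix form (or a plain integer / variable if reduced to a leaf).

Start: (((((4*9)*(8*z))+((x*a)*y))*(9*((5*0)*(5*z))))+((((2*a)+4)+((5+x)+(5*9)))+(((1*9)*(9+x))*((a+y)*(5*6)))))
Step 1: at LLLL: (4*9) -> 36; overall: (((((4*9)*(8*z))+((x*a)*y))*(9*((5*0)*(5*z))))+((((2*a)+4)+((5+x)+(5*9)))+(((1*9)*(9+x))*((a+y)*(5*6))))) -> ((((36*(8*z))+((x*a)*y))*(9*((5*0)*(5*z))))+((((2*a)+4)+((5+x)+(5*9)))+(((1*9)*(9+x))*((a+y)*(5*6)))))
Step 2: at LRRL: (5*0) -> 0; overall: ((((36*(8*z))+((x*a)*y))*(9*((5*0)*(5*z))))+((((2*a)+4)+((5+x)+(5*9)))+(((1*9)*(9+x))*((a+y)*(5*6))))) -> ((((36*(8*z))+((x*a)*y))*(9*(0*(5*z))))+((((2*a)+4)+((5+x)+(5*9)))+(((1*9)*(9+x))*((a+y)*(5*6)))))
Step 3: at LRR: (0*(5*z)) -> 0; overall: ((((36*(8*z))+((x*a)*y))*(9*(0*(5*z))))+((((2*a)+4)+((5+x)+(5*9)))+(((1*9)*(9+x))*((a+y)*(5*6))))) -> ((((36*(8*z))+((x*a)*y))*(9*0))+((((2*a)+4)+((5+x)+(5*9)))+(((1*9)*(9+x))*((a+y)*(5*6)))))
Step 4: at LR: (9*0) -> 0; overall: ((((36*(8*z))+((x*a)*y))*(9*0))+((((2*a)+4)+((5+x)+(5*9)))+(((1*9)*(9+x))*((a+y)*(5*6))))) -> ((((36*(8*z))+((x*a)*y))*0)+((((2*a)+4)+((5+x)+(5*9)))+(((1*9)*(9+x))*((a+y)*(5*6)))))
Step 5: at L: (((36*(8*z))+((x*a)*y))*0) -> 0; overall: ((((36*(8*z))+((x*a)*y))*0)+((((2*a)+4)+((5+x)+(5*9)))+(((1*9)*(9+x))*((a+y)*(5*6))))) -> (0+((((2*a)+4)+((5+x)+(5*9)))+(((1*9)*(9+x))*((a+y)*(5*6)))))
Step 6: at root: (0+((((2*a)+4)+((5+x)+(5*9)))+(((1*9)*(9+x))*((a+y)*(5*6))))) -> ((((2*a)+4)+((5+x)+(5*9)))+(((1*9)*(9+x))*((a+y)*(5*6)))); overall: (0+((((2*a)+4)+((5+x)+(5*9)))+(((1*9)*(9+x))*((a+y)*(5*6))))) -> ((((2*a)+4)+((5+x)+(5*9)))+(((1*9)*(9+x))*((a+y)*(5*6))))
Step 7: at LRR: (5*9) -> 45; overall: ((((2*a)+4)+((5+x)+(5*9)))+(((1*9)*(9+x))*((a+y)*(5*6)))) -> ((((2*a)+4)+((5+x)+45))+(((1*9)*(9+x))*((a+y)*(5*6))))
Step 8: at RLL: (1*9) -> 9; overall: ((((2*a)+4)+((5+x)+45))+(((1*9)*(9+x))*((a+y)*(5*6)))) -> ((((2*a)+4)+((5+x)+45))+((9*(9+x))*((a+y)*(5*6))))
Step 9: at RRR: (5*6) -> 30; overall: ((((2*a)+4)+((5+x)+45))+((9*(9+x))*((a+y)*(5*6)))) -> ((((2*a)+4)+((5+x)+45))+((9*(9+x))*((a+y)*30)))
Fixed point: ((((2*a)+4)+((5+x)+45))+((9*(9+x))*((a+y)*30)))

Answer: ((((2*a)+4)+((5+x)+45))+((9*(9+x))*((a+y)*30)))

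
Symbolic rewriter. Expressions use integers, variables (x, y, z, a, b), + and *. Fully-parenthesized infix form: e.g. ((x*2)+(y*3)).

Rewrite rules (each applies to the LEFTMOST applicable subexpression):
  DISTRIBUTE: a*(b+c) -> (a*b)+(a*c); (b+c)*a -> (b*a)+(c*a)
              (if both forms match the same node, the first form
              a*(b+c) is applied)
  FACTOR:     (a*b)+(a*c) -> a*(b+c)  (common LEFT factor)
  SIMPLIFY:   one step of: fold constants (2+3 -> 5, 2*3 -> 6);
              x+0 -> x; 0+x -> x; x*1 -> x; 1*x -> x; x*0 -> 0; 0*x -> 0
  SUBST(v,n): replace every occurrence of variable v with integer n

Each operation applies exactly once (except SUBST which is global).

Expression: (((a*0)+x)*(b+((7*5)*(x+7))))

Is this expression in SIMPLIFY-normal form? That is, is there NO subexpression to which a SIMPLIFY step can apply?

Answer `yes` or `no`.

Answer: no

Derivation:
Expression: (((a*0)+x)*(b+((7*5)*(x+7))))
Scanning for simplifiable subexpressions (pre-order)...
  at root: (((a*0)+x)*(b+((7*5)*(x+7)))) (not simplifiable)
  at L: ((a*0)+x) (not simplifiable)
  at LL: (a*0) (SIMPLIFIABLE)
  at R: (b+((7*5)*(x+7))) (not simplifiable)
  at RR: ((7*5)*(x+7)) (not simplifiable)
  at RRL: (7*5) (SIMPLIFIABLE)
  at RRR: (x+7) (not simplifiable)
Found simplifiable subexpr at path LL: (a*0)
One SIMPLIFY step would give: ((0+x)*(b+((7*5)*(x+7))))
-> NOT in normal form.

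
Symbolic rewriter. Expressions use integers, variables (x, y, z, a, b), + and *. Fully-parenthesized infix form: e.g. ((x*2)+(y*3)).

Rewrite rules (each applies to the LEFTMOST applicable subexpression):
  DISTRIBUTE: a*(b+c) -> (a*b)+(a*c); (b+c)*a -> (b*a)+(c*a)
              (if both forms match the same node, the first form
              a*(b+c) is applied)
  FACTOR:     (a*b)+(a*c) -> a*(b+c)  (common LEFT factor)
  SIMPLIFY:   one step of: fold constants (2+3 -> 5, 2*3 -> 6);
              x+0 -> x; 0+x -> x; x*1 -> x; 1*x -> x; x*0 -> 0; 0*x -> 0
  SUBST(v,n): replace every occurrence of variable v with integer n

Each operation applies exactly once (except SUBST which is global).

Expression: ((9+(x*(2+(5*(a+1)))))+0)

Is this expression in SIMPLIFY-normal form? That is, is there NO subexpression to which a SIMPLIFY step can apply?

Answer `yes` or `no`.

Expression: ((9+(x*(2+(5*(a+1)))))+0)
Scanning for simplifiable subexpressions (pre-order)...
  at root: ((9+(x*(2+(5*(a+1)))))+0) (SIMPLIFIABLE)
  at L: (9+(x*(2+(5*(a+1))))) (not simplifiable)
  at LR: (x*(2+(5*(a+1)))) (not simplifiable)
  at LRR: (2+(5*(a+1))) (not simplifiable)
  at LRRR: (5*(a+1)) (not simplifiable)
  at LRRRR: (a+1) (not simplifiable)
Found simplifiable subexpr at path root: ((9+(x*(2+(5*(a+1)))))+0)
One SIMPLIFY step would give: (9+(x*(2+(5*(a+1)))))
-> NOT in normal form.

Answer: no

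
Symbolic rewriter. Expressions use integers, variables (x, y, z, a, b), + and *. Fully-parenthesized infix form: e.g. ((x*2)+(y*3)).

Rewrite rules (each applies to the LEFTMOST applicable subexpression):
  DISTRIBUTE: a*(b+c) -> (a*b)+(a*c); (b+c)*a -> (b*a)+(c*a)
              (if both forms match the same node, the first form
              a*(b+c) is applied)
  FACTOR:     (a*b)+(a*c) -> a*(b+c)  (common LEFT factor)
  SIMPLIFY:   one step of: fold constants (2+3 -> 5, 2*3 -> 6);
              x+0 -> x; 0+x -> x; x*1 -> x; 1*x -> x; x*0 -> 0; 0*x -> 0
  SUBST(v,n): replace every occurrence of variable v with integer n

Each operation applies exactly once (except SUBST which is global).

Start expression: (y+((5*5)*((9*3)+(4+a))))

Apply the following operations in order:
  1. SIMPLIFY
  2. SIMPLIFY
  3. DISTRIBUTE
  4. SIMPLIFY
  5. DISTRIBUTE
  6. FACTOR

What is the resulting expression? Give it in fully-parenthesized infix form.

Start: (y+((5*5)*((9*3)+(4+a))))
Apply SIMPLIFY at RL (target: (5*5)): (y+((5*5)*((9*3)+(4+a)))) -> (y+(25*((9*3)+(4+a))))
Apply SIMPLIFY at RRL (target: (9*3)): (y+(25*((9*3)+(4+a)))) -> (y+(25*(27+(4+a))))
Apply DISTRIBUTE at R (target: (25*(27+(4+a)))): (y+(25*(27+(4+a)))) -> (y+((25*27)+(25*(4+a))))
Apply SIMPLIFY at RL (target: (25*27)): (y+((25*27)+(25*(4+a)))) -> (y+(675+(25*(4+a))))
Apply DISTRIBUTE at RR (target: (25*(4+a))): (y+(675+(25*(4+a)))) -> (y+(675+((25*4)+(25*a))))
Apply FACTOR at RR (target: ((25*4)+(25*a))): (y+(675+((25*4)+(25*a)))) -> (y+(675+(25*(4+a))))

Answer: (y+(675+(25*(4+a))))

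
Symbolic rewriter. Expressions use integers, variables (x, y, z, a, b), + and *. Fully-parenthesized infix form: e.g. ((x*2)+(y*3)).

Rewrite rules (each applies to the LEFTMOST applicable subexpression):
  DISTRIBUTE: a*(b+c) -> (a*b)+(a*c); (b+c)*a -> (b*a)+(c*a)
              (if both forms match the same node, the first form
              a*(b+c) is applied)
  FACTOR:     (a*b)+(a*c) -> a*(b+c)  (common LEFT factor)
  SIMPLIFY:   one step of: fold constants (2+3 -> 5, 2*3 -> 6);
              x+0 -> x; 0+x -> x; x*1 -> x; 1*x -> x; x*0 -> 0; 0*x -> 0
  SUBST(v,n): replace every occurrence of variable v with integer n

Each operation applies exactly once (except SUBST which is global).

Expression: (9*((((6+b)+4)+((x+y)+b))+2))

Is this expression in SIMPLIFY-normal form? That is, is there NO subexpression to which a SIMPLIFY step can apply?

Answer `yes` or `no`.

Answer: yes

Derivation:
Expression: (9*((((6+b)+4)+((x+y)+b))+2))
Scanning for simplifiable subexpressions (pre-order)...
  at root: (9*((((6+b)+4)+((x+y)+b))+2)) (not simplifiable)
  at R: ((((6+b)+4)+((x+y)+b))+2) (not simplifiable)
  at RL: (((6+b)+4)+((x+y)+b)) (not simplifiable)
  at RLL: ((6+b)+4) (not simplifiable)
  at RLLL: (6+b) (not simplifiable)
  at RLR: ((x+y)+b) (not simplifiable)
  at RLRL: (x+y) (not simplifiable)
Result: no simplifiable subexpression found -> normal form.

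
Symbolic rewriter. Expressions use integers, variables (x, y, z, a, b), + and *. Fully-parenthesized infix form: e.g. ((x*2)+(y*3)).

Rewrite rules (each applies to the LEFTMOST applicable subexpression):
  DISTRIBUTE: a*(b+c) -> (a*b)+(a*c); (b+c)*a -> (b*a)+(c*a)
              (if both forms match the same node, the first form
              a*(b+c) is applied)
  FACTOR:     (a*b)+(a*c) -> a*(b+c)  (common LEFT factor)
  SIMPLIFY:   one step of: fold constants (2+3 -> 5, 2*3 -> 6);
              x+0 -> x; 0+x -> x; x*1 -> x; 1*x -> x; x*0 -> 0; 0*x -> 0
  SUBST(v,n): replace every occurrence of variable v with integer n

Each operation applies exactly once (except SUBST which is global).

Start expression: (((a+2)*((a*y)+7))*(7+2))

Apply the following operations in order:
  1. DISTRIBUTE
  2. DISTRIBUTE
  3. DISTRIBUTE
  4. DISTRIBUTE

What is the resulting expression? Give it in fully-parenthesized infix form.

Answer: (((((a*(a*y))+(2*(a*y)))*7)+(((a+2)*7)*7))+(((a+2)*((a*y)+7))*2))

Derivation:
Start: (((a+2)*((a*y)+7))*(7+2))
Apply DISTRIBUTE at root (target: (((a+2)*((a*y)+7))*(7+2))): (((a+2)*((a*y)+7))*(7+2)) -> ((((a+2)*((a*y)+7))*7)+(((a+2)*((a*y)+7))*2))
Apply DISTRIBUTE at LL (target: ((a+2)*((a*y)+7))): ((((a+2)*((a*y)+7))*7)+(((a+2)*((a*y)+7))*2)) -> (((((a+2)*(a*y))+((a+2)*7))*7)+(((a+2)*((a*y)+7))*2))
Apply DISTRIBUTE at L (target: ((((a+2)*(a*y))+((a+2)*7))*7)): (((((a+2)*(a*y))+((a+2)*7))*7)+(((a+2)*((a*y)+7))*2)) -> (((((a+2)*(a*y))*7)+(((a+2)*7)*7))+(((a+2)*((a*y)+7))*2))
Apply DISTRIBUTE at LLL (target: ((a+2)*(a*y))): (((((a+2)*(a*y))*7)+(((a+2)*7)*7))+(((a+2)*((a*y)+7))*2)) -> (((((a*(a*y))+(2*(a*y)))*7)+(((a+2)*7)*7))+(((a+2)*((a*y)+7))*2))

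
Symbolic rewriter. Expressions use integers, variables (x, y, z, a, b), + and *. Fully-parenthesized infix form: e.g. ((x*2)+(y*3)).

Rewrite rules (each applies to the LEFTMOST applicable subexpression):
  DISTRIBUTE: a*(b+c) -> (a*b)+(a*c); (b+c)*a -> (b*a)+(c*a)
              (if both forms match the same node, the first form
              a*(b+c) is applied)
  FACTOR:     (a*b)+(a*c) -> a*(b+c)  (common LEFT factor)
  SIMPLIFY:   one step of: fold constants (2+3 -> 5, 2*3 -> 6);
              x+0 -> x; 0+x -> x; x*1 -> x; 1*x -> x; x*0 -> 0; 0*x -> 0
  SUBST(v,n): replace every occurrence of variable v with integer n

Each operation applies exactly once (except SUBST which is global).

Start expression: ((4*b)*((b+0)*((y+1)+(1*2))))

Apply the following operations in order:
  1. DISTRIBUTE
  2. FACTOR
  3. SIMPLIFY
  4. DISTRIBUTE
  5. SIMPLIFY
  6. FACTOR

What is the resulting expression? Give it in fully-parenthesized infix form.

Answer: ((4*b)*(b*((y+1)+2)))

Derivation:
Start: ((4*b)*((b+0)*((y+1)+(1*2))))
Apply DISTRIBUTE at R (target: ((b+0)*((y+1)+(1*2)))): ((4*b)*((b+0)*((y+1)+(1*2)))) -> ((4*b)*(((b+0)*(y+1))+((b+0)*(1*2))))
Apply FACTOR at R (target: (((b+0)*(y+1))+((b+0)*(1*2)))): ((4*b)*(((b+0)*(y+1))+((b+0)*(1*2)))) -> ((4*b)*((b+0)*((y+1)+(1*2))))
Apply SIMPLIFY at RL (target: (b+0)): ((4*b)*((b+0)*((y+1)+(1*2)))) -> ((4*b)*(b*((y+1)+(1*2))))
Apply DISTRIBUTE at R (target: (b*((y+1)+(1*2)))): ((4*b)*(b*((y+1)+(1*2)))) -> ((4*b)*((b*(y+1))+(b*(1*2))))
Apply SIMPLIFY at RRR (target: (1*2)): ((4*b)*((b*(y+1))+(b*(1*2)))) -> ((4*b)*((b*(y+1))+(b*2)))
Apply FACTOR at R (target: ((b*(y+1))+(b*2))): ((4*b)*((b*(y+1))+(b*2))) -> ((4*b)*(b*((y+1)+2)))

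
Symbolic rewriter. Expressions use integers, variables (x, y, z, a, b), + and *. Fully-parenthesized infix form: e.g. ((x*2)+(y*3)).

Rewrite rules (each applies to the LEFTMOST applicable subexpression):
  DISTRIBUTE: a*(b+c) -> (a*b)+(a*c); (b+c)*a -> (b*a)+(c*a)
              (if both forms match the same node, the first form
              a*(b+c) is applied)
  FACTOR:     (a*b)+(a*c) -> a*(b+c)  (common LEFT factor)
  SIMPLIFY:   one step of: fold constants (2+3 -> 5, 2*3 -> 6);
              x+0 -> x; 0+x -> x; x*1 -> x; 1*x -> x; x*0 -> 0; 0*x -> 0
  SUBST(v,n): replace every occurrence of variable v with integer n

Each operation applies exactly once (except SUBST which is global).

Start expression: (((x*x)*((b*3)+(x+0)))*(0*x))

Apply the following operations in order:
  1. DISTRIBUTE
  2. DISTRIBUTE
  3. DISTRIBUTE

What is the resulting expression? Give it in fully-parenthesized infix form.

Answer: ((((x*x)*(b*3))*(0*x))+((((x*x)*x)+((x*x)*0))*(0*x)))

Derivation:
Start: (((x*x)*((b*3)+(x+0)))*(0*x))
Apply DISTRIBUTE at L (target: ((x*x)*((b*3)+(x+0)))): (((x*x)*((b*3)+(x+0)))*(0*x)) -> ((((x*x)*(b*3))+((x*x)*(x+0)))*(0*x))
Apply DISTRIBUTE at root (target: ((((x*x)*(b*3))+((x*x)*(x+0)))*(0*x))): ((((x*x)*(b*3))+((x*x)*(x+0)))*(0*x)) -> ((((x*x)*(b*3))*(0*x))+(((x*x)*(x+0))*(0*x)))
Apply DISTRIBUTE at RL (target: ((x*x)*(x+0))): ((((x*x)*(b*3))*(0*x))+(((x*x)*(x+0))*(0*x))) -> ((((x*x)*(b*3))*(0*x))+((((x*x)*x)+((x*x)*0))*(0*x)))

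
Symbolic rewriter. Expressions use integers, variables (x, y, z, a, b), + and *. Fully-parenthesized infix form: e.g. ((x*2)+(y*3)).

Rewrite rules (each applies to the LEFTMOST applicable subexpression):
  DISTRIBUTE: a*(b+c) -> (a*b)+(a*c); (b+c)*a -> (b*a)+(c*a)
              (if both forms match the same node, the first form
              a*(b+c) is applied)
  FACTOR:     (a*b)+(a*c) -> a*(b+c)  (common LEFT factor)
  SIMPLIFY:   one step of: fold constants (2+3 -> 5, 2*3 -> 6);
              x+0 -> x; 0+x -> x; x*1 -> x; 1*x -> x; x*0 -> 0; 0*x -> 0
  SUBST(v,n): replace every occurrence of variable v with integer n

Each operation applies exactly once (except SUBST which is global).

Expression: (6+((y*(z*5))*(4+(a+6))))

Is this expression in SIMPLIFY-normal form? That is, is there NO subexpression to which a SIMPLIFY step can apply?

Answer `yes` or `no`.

Answer: yes

Derivation:
Expression: (6+((y*(z*5))*(4+(a+6))))
Scanning for simplifiable subexpressions (pre-order)...
  at root: (6+((y*(z*5))*(4+(a+6)))) (not simplifiable)
  at R: ((y*(z*5))*(4+(a+6))) (not simplifiable)
  at RL: (y*(z*5)) (not simplifiable)
  at RLR: (z*5) (not simplifiable)
  at RR: (4+(a+6)) (not simplifiable)
  at RRR: (a+6) (not simplifiable)
Result: no simplifiable subexpression found -> normal form.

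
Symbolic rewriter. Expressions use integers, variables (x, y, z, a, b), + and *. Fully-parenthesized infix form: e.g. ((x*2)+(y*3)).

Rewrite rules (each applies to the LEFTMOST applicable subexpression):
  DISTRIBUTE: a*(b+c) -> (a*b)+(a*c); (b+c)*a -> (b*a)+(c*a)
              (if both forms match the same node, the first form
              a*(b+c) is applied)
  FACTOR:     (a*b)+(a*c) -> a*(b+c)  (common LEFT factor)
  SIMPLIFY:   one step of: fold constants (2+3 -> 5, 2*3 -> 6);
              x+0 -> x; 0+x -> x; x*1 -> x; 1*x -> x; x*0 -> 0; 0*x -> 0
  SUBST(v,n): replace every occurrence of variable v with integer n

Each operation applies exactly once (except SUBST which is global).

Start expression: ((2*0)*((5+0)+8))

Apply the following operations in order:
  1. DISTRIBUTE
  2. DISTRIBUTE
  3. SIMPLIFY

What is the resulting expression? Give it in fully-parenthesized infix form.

Answer: (((0*5)+((2*0)*0))+((2*0)*8))

Derivation:
Start: ((2*0)*((5+0)+8))
Apply DISTRIBUTE at root (target: ((2*0)*((5+0)+8))): ((2*0)*((5+0)+8)) -> (((2*0)*(5+0))+((2*0)*8))
Apply DISTRIBUTE at L (target: ((2*0)*(5+0))): (((2*0)*(5+0))+((2*0)*8)) -> ((((2*0)*5)+((2*0)*0))+((2*0)*8))
Apply SIMPLIFY at LLL (target: (2*0)): ((((2*0)*5)+((2*0)*0))+((2*0)*8)) -> (((0*5)+((2*0)*0))+((2*0)*8))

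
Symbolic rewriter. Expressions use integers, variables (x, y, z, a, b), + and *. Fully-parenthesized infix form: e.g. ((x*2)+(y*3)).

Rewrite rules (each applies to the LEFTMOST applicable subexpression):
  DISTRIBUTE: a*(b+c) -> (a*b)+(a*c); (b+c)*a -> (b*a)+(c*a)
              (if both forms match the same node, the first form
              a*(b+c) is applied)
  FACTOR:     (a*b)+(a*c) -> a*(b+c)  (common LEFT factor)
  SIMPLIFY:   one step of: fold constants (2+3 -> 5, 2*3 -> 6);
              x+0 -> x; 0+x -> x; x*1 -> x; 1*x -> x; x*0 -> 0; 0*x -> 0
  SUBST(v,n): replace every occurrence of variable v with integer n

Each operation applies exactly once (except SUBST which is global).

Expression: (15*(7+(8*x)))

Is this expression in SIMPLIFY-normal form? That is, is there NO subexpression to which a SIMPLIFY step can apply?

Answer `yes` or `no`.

Expression: (15*(7+(8*x)))
Scanning for simplifiable subexpressions (pre-order)...
  at root: (15*(7+(8*x))) (not simplifiable)
  at R: (7+(8*x)) (not simplifiable)
  at RR: (8*x) (not simplifiable)
Result: no simplifiable subexpression found -> normal form.

Answer: yes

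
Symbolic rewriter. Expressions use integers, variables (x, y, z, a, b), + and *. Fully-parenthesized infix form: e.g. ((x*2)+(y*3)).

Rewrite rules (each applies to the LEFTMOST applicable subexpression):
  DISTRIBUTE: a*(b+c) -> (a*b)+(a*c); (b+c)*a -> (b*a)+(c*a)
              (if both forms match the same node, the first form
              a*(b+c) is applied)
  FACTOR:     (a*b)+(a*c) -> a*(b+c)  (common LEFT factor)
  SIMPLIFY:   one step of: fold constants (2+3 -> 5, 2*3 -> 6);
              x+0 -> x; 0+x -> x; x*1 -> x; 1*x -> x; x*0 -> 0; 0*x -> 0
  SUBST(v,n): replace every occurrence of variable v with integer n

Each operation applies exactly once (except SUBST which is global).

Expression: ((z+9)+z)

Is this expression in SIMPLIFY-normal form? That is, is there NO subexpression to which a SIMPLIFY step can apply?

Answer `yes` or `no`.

Expression: ((z+9)+z)
Scanning for simplifiable subexpressions (pre-order)...
  at root: ((z+9)+z) (not simplifiable)
  at L: (z+9) (not simplifiable)
Result: no simplifiable subexpression found -> normal form.

Answer: yes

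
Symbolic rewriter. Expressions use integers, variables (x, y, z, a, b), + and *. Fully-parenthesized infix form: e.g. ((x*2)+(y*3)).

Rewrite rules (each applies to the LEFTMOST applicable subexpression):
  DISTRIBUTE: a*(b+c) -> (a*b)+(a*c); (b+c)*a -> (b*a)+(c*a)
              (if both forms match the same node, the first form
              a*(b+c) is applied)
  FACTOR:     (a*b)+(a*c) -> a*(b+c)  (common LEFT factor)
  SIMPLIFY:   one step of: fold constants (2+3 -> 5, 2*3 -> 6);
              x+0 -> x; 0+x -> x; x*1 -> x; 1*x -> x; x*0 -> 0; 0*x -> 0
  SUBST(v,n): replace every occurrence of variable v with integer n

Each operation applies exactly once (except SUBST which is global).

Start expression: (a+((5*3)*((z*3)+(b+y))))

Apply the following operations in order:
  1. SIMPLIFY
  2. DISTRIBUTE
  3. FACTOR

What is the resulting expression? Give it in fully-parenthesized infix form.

Start: (a+((5*3)*((z*3)+(b+y))))
Apply SIMPLIFY at RL (target: (5*3)): (a+((5*3)*((z*3)+(b+y)))) -> (a+(15*((z*3)+(b+y))))
Apply DISTRIBUTE at R (target: (15*((z*3)+(b+y)))): (a+(15*((z*3)+(b+y)))) -> (a+((15*(z*3))+(15*(b+y))))
Apply FACTOR at R (target: ((15*(z*3))+(15*(b+y)))): (a+((15*(z*3))+(15*(b+y)))) -> (a+(15*((z*3)+(b+y))))

Answer: (a+(15*((z*3)+(b+y))))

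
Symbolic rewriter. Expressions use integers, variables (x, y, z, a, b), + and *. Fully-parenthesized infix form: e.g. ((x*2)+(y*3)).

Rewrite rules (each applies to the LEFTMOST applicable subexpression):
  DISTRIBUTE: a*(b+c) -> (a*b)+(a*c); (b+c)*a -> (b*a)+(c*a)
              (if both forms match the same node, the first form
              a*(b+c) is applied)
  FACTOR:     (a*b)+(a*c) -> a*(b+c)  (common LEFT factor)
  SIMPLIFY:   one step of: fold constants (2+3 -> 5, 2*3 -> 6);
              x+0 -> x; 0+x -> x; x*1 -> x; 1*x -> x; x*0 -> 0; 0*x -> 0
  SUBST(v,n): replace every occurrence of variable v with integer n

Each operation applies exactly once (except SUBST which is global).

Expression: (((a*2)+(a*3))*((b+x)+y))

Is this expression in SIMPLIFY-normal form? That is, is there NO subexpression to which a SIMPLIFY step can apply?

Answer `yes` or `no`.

Answer: yes

Derivation:
Expression: (((a*2)+(a*3))*((b+x)+y))
Scanning for simplifiable subexpressions (pre-order)...
  at root: (((a*2)+(a*3))*((b+x)+y)) (not simplifiable)
  at L: ((a*2)+(a*3)) (not simplifiable)
  at LL: (a*2) (not simplifiable)
  at LR: (a*3) (not simplifiable)
  at R: ((b+x)+y) (not simplifiable)
  at RL: (b+x) (not simplifiable)
Result: no simplifiable subexpression found -> normal form.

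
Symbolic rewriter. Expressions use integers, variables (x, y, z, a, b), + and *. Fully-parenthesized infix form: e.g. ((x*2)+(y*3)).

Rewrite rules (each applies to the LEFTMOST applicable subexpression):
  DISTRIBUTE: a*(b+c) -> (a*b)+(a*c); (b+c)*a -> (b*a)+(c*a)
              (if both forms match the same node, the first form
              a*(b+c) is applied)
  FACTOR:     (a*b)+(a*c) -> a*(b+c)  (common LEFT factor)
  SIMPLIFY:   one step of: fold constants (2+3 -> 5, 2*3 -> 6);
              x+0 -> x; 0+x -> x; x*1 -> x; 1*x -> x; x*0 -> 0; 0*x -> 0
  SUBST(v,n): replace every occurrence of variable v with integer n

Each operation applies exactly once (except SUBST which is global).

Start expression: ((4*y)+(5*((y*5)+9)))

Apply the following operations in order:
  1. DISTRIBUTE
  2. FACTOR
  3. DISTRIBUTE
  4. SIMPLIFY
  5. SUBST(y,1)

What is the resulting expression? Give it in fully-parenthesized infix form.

Start: ((4*y)+(5*((y*5)+9)))
Apply DISTRIBUTE at R (target: (5*((y*5)+9))): ((4*y)+(5*((y*5)+9))) -> ((4*y)+((5*(y*5))+(5*9)))
Apply FACTOR at R (target: ((5*(y*5))+(5*9))): ((4*y)+((5*(y*5))+(5*9))) -> ((4*y)+(5*((y*5)+9)))
Apply DISTRIBUTE at R (target: (5*((y*5)+9))): ((4*y)+(5*((y*5)+9))) -> ((4*y)+((5*(y*5))+(5*9)))
Apply SIMPLIFY at RR (target: (5*9)): ((4*y)+((5*(y*5))+(5*9))) -> ((4*y)+((5*(y*5))+45))
Apply SUBST(y,1): ((4*y)+((5*(y*5))+45)) -> ((4*1)+((5*(1*5))+45))

Answer: ((4*1)+((5*(1*5))+45))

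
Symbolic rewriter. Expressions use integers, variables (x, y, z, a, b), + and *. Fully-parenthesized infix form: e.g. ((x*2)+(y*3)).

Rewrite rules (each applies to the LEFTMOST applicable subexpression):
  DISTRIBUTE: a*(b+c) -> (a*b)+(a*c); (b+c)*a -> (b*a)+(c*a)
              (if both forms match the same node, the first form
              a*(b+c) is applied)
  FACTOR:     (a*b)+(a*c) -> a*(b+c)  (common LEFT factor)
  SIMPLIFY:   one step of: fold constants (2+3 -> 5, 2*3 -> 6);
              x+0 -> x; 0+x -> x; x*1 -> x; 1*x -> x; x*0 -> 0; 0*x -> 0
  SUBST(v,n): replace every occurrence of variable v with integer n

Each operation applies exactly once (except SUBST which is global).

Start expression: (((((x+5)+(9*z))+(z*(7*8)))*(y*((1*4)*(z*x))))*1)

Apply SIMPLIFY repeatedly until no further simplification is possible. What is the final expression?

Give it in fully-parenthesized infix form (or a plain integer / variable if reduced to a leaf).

Answer: ((((x+5)+(9*z))+(z*56))*(y*(4*(z*x))))

Derivation:
Start: (((((x+5)+(9*z))+(z*(7*8)))*(y*((1*4)*(z*x))))*1)
Step 1: at root: (((((x+5)+(9*z))+(z*(7*8)))*(y*((1*4)*(z*x))))*1) -> ((((x+5)+(9*z))+(z*(7*8)))*(y*((1*4)*(z*x)))); overall: (((((x+5)+(9*z))+(z*(7*8)))*(y*((1*4)*(z*x))))*1) -> ((((x+5)+(9*z))+(z*(7*8)))*(y*((1*4)*(z*x))))
Step 2: at LRR: (7*8) -> 56; overall: ((((x+5)+(9*z))+(z*(7*8)))*(y*((1*4)*(z*x)))) -> ((((x+5)+(9*z))+(z*56))*(y*((1*4)*(z*x))))
Step 3: at RRL: (1*4) -> 4; overall: ((((x+5)+(9*z))+(z*56))*(y*((1*4)*(z*x)))) -> ((((x+5)+(9*z))+(z*56))*(y*(4*(z*x))))
Fixed point: ((((x+5)+(9*z))+(z*56))*(y*(4*(z*x))))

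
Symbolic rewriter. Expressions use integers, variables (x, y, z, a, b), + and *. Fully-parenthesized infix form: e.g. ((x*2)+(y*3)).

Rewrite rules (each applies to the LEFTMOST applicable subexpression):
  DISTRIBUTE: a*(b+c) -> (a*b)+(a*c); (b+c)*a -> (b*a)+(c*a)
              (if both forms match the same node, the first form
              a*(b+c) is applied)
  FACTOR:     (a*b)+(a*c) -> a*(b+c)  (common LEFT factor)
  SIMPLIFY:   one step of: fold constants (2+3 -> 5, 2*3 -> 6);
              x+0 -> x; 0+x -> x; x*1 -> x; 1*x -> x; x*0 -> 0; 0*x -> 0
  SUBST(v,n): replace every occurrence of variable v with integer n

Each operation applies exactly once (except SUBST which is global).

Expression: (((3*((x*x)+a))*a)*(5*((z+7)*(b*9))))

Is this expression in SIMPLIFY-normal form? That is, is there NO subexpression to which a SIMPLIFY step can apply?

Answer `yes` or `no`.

Answer: yes

Derivation:
Expression: (((3*((x*x)+a))*a)*(5*((z+7)*(b*9))))
Scanning for simplifiable subexpressions (pre-order)...
  at root: (((3*((x*x)+a))*a)*(5*((z+7)*(b*9)))) (not simplifiable)
  at L: ((3*((x*x)+a))*a) (not simplifiable)
  at LL: (3*((x*x)+a)) (not simplifiable)
  at LLR: ((x*x)+a) (not simplifiable)
  at LLRL: (x*x) (not simplifiable)
  at R: (5*((z+7)*(b*9))) (not simplifiable)
  at RR: ((z+7)*(b*9)) (not simplifiable)
  at RRL: (z+7) (not simplifiable)
  at RRR: (b*9) (not simplifiable)
Result: no simplifiable subexpression found -> normal form.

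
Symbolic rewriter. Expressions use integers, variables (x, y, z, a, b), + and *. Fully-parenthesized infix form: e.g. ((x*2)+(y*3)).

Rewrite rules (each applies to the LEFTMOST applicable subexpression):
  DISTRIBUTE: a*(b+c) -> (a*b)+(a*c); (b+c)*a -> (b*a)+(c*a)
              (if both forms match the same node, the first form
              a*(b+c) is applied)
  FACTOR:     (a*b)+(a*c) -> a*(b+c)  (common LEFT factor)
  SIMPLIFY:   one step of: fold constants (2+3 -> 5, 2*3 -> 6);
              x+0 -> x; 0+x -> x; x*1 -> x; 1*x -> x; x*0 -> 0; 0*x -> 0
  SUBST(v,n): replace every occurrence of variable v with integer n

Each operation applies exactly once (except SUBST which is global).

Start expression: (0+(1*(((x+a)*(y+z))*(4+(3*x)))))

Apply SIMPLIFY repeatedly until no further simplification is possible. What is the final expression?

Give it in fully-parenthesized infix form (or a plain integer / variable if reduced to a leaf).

Start: (0+(1*(((x+a)*(y+z))*(4+(3*x)))))
Step 1: at root: (0+(1*(((x+a)*(y+z))*(4+(3*x))))) -> (1*(((x+a)*(y+z))*(4+(3*x)))); overall: (0+(1*(((x+a)*(y+z))*(4+(3*x))))) -> (1*(((x+a)*(y+z))*(4+(3*x))))
Step 2: at root: (1*(((x+a)*(y+z))*(4+(3*x)))) -> (((x+a)*(y+z))*(4+(3*x))); overall: (1*(((x+a)*(y+z))*(4+(3*x)))) -> (((x+a)*(y+z))*(4+(3*x)))
Fixed point: (((x+a)*(y+z))*(4+(3*x)))

Answer: (((x+a)*(y+z))*(4+(3*x)))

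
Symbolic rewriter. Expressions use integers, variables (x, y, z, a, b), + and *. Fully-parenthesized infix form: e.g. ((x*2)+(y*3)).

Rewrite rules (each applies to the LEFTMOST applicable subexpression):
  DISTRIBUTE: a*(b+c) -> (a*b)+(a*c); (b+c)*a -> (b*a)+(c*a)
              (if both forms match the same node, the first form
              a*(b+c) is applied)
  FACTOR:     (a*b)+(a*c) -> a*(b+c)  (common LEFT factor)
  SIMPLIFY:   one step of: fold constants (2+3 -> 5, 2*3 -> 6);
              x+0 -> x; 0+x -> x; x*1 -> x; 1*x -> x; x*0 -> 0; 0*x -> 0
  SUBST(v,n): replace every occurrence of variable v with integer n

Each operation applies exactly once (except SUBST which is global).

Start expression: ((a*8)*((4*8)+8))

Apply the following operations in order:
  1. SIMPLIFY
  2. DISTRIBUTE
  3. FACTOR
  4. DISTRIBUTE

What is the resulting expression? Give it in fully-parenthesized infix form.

Start: ((a*8)*((4*8)+8))
Apply SIMPLIFY at RL (target: (4*8)): ((a*8)*((4*8)+8)) -> ((a*8)*(32+8))
Apply DISTRIBUTE at root (target: ((a*8)*(32+8))): ((a*8)*(32+8)) -> (((a*8)*32)+((a*8)*8))
Apply FACTOR at root (target: (((a*8)*32)+((a*8)*8))): (((a*8)*32)+((a*8)*8)) -> ((a*8)*(32+8))
Apply DISTRIBUTE at root (target: ((a*8)*(32+8))): ((a*8)*(32+8)) -> (((a*8)*32)+((a*8)*8))

Answer: (((a*8)*32)+((a*8)*8))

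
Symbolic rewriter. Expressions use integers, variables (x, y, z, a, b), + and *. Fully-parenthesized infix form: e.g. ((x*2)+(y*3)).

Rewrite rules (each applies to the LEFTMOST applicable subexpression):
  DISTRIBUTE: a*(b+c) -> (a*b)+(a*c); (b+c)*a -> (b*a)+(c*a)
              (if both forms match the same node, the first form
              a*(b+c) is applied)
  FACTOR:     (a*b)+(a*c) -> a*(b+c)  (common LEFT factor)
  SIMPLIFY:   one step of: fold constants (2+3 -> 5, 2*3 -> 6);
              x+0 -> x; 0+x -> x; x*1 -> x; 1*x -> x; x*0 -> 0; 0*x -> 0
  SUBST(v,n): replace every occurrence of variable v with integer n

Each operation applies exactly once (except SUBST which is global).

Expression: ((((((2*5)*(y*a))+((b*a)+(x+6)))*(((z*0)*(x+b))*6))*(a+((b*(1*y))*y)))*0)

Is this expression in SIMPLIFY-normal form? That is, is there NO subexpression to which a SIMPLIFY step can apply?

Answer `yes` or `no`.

Answer: no

Derivation:
Expression: ((((((2*5)*(y*a))+((b*a)+(x+6)))*(((z*0)*(x+b))*6))*(a+((b*(1*y))*y)))*0)
Scanning for simplifiable subexpressions (pre-order)...
  at root: ((((((2*5)*(y*a))+((b*a)+(x+6)))*(((z*0)*(x+b))*6))*(a+((b*(1*y))*y)))*0) (SIMPLIFIABLE)
  at L: (((((2*5)*(y*a))+((b*a)+(x+6)))*(((z*0)*(x+b))*6))*(a+((b*(1*y))*y))) (not simplifiable)
  at LL: ((((2*5)*(y*a))+((b*a)+(x+6)))*(((z*0)*(x+b))*6)) (not simplifiable)
  at LLL: (((2*5)*(y*a))+((b*a)+(x+6))) (not simplifiable)
  at LLLL: ((2*5)*(y*a)) (not simplifiable)
  at LLLLL: (2*5) (SIMPLIFIABLE)
  at LLLLR: (y*a) (not simplifiable)
  at LLLR: ((b*a)+(x+6)) (not simplifiable)
  at LLLRL: (b*a) (not simplifiable)
  at LLLRR: (x+6) (not simplifiable)
  at LLR: (((z*0)*(x+b))*6) (not simplifiable)
  at LLRL: ((z*0)*(x+b)) (not simplifiable)
  at LLRLL: (z*0) (SIMPLIFIABLE)
  at LLRLR: (x+b) (not simplifiable)
  at LR: (a+((b*(1*y))*y)) (not simplifiable)
  at LRR: ((b*(1*y))*y) (not simplifiable)
  at LRRL: (b*(1*y)) (not simplifiable)
  at LRRLR: (1*y) (SIMPLIFIABLE)
Found simplifiable subexpr at path root: ((((((2*5)*(y*a))+((b*a)+(x+6)))*(((z*0)*(x+b))*6))*(a+((b*(1*y))*y)))*0)
One SIMPLIFY step would give: 0
-> NOT in normal form.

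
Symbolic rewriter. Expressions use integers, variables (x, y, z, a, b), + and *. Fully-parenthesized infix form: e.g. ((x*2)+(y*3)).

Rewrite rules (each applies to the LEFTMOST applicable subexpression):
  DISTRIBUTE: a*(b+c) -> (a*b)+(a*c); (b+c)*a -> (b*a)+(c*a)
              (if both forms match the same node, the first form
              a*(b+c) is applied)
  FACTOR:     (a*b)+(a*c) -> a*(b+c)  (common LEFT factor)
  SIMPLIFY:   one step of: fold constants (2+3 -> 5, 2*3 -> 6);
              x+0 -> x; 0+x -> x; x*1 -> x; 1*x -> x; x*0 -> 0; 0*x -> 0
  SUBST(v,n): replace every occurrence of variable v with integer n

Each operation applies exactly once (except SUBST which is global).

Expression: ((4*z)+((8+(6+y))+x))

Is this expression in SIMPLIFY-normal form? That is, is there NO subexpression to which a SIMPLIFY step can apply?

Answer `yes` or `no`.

Expression: ((4*z)+((8+(6+y))+x))
Scanning for simplifiable subexpressions (pre-order)...
  at root: ((4*z)+((8+(6+y))+x)) (not simplifiable)
  at L: (4*z) (not simplifiable)
  at R: ((8+(6+y))+x) (not simplifiable)
  at RL: (8+(6+y)) (not simplifiable)
  at RLR: (6+y) (not simplifiable)
Result: no simplifiable subexpression found -> normal form.

Answer: yes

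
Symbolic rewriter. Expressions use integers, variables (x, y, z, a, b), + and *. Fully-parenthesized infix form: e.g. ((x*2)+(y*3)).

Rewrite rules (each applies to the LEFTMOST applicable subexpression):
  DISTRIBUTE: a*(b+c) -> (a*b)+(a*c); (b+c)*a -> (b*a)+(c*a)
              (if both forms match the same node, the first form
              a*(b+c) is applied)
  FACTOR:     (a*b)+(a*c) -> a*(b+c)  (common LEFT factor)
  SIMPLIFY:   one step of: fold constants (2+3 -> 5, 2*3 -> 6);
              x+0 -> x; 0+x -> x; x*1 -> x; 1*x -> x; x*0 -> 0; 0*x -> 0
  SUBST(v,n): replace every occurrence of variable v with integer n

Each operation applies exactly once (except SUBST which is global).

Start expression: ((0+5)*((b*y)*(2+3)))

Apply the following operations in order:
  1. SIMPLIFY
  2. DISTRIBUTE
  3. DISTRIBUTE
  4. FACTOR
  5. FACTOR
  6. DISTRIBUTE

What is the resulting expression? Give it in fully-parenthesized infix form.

Answer: (5*(((b*y)*2)+((b*y)*3)))

Derivation:
Start: ((0+5)*((b*y)*(2+3)))
Apply SIMPLIFY at L (target: (0+5)): ((0+5)*((b*y)*(2+3))) -> (5*((b*y)*(2+3)))
Apply DISTRIBUTE at R (target: ((b*y)*(2+3))): (5*((b*y)*(2+3))) -> (5*(((b*y)*2)+((b*y)*3)))
Apply DISTRIBUTE at root (target: (5*(((b*y)*2)+((b*y)*3)))): (5*(((b*y)*2)+((b*y)*3))) -> ((5*((b*y)*2))+(5*((b*y)*3)))
Apply FACTOR at root (target: ((5*((b*y)*2))+(5*((b*y)*3)))): ((5*((b*y)*2))+(5*((b*y)*3))) -> (5*(((b*y)*2)+((b*y)*3)))
Apply FACTOR at R (target: (((b*y)*2)+((b*y)*3))): (5*(((b*y)*2)+((b*y)*3))) -> (5*((b*y)*(2+3)))
Apply DISTRIBUTE at R (target: ((b*y)*(2+3))): (5*((b*y)*(2+3))) -> (5*(((b*y)*2)+((b*y)*3)))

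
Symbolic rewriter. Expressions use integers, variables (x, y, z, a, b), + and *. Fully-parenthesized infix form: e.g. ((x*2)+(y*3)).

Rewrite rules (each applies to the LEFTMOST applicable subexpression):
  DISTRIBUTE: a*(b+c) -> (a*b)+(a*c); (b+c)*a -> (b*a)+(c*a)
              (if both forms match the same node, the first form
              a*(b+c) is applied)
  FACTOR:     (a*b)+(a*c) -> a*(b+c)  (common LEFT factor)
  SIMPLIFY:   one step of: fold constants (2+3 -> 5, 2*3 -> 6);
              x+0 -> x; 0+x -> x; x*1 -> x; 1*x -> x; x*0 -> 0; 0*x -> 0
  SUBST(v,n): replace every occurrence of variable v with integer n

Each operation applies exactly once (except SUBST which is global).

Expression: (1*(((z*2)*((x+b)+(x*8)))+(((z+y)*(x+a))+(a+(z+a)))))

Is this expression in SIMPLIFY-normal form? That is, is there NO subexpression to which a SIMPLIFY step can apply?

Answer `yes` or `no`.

Expression: (1*(((z*2)*((x+b)+(x*8)))+(((z+y)*(x+a))+(a+(z+a)))))
Scanning for simplifiable subexpressions (pre-order)...
  at root: (1*(((z*2)*((x+b)+(x*8)))+(((z+y)*(x+a))+(a+(z+a))))) (SIMPLIFIABLE)
  at R: (((z*2)*((x+b)+(x*8)))+(((z+y)*(x+a))+(a+(z+a)))) (not simplifiable)
  at RL: ((z*2)*((x+b)+(x*8))) (not simplifiable)
  at RLL: (z*2) (not simplifiable)
  at RLR: ((x+b)+(x*8)) (not simplifiable)
  at RLRL: (x+b) (not simplifiable)
  at RLRR: (x*8) (not simplifiable)
  at RR: (((z+y)*(x+a))+(a+(z+a))) (not simplifiable)
  at RRL: ((z+y)*(x+a)) (not simplifiable)
  at RRLL: (z+y) (not simplifiable)
  at RRLR: (x+a) (not simplifiable)
  at RRR: (a+(z+a)) (not simplifiable)
  at RRRR: (z+a) (not simplifiable)
Found simplifiable subexpr at path root: (1*(((z*2)*((x+b)+(x*8)))+(((z+y)*(x+a))+(a+(z+a)))))
One SIMPLIFY step would give: (((z*2)*((x+b)+(x*8)))+(((z+y)*(x+a))+(a+(z+a))))
-> NOT in normal form.

Answer: no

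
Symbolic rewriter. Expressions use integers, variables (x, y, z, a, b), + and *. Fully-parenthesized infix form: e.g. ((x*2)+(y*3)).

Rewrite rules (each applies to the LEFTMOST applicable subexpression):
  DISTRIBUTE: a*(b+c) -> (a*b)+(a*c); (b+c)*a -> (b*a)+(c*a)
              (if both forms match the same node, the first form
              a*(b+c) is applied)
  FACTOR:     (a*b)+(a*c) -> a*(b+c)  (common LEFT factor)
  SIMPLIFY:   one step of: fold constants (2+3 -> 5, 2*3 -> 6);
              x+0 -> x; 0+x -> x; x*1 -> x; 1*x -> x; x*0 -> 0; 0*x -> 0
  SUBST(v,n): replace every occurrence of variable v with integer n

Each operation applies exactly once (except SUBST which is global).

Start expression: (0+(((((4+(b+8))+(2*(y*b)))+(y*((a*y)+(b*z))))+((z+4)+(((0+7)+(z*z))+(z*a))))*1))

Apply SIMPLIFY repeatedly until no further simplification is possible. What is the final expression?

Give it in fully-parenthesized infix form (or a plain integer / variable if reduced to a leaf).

Start: (0+(((((4+(b+8))+(2*(y*b)))+(y*((a*y)+(b*z))))+((z+4)+(((0+7)+(z*z))+(z*a))))*1))
Step 1: at root: (0+(((((4+(b+8))+(2*(y*b)))+(y*((a*y)+(b*z))))+((z+4)+(((0+7)+(z*z))+(z*a))))*1)) -> (((((4+(b+8))+(2*(y*b)))+(y*((a*y)+(b*z))))+((z+4)+(((0+7)+(z*z))+(z*a))))*1); overall: (0+(((((4+(b+8))+(2*(y*b)))+(y*((a*y)+(b*z))))+((z+4)+(((0+7)+(z*z))+(z*a))))*1)) -> (((((4+(b+8))+(2*(y*b)))+(y*((a*y)+(b*z))))+((z+4)+(((0+7)+(z*z))+(z*a))))*1)
Step 2: at root: (((((4+(b+8))+(2*(y*b)))+(y*((a*y)+(b*z))))+((z+4)+(((0+7)+(z*z))+(z*a))))*1) -> ((((4+(b+8))+(2*(y*b)))+(y*((a*y)+(b*z))))+((z+4)+(((0+7)+(z*z))+(z*a)))); overall: (((((4+(b+8))+(2*(y*b)))+(y*((a*y)+(b*z))))+((z+4)+(((0+7)+(z*z))+(z*a))))*1) -> ((((4+(b+8))+(2*(y*b)))+(y*((a*y)+(b*z))))+((z+4)+(((0+7)+(z*z))+(z*a))))
Step 3: at RRLL: (0+7) -> 7; overall: ((((4+(b+8))+(2*(y*b)))+(y*((a*y)+(b*z))))+((z+4)+(((0+7)+(z*z))+(z*a)))) -> ((((4+(b+8))+(2*(y*b)))+(y*((a*y)+(b*z))))+((z+4)+((7+(z*z))+(z*a))))
Fixed point: ((((4+(b+8))+(2*(y*b)))+(y*((a*y)+(b*z))))+((z+4)+((7+(z*z))+(z*a))))

Answer: ((((4+(b+8))+(2*(y*b)))+(y*((a*y)+(b*z))))+((z+4)+((7+(z*z))+(z*a))))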